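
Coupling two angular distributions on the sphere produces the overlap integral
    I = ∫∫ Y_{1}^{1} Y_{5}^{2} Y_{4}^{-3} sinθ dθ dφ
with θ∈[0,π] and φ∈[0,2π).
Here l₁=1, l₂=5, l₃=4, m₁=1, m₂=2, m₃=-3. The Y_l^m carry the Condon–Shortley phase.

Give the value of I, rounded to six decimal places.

Rules hold: Σm=0, L=10 even, 4≤4≤6.
N = 3·11·9 = 297
Δ = 2!·0!·8!/11! = 1/495
Racah Σ t=1..1: t=1:−1/576 = -1/576
⇒ 3j(1 5 4; 0 0 0)² = 5/99, sgn -1
Racah Σ t=0..0: t=0:+1/10080 = 1/10080
⇒ 3j(1 5 4; 1 2 -3)² = 1/165, sgn -1
4πI² = N·(3j₀)²·(3jₘ)² = 1/11
I = +1·√(0.0909091/4π) = 0.08505478

0.085055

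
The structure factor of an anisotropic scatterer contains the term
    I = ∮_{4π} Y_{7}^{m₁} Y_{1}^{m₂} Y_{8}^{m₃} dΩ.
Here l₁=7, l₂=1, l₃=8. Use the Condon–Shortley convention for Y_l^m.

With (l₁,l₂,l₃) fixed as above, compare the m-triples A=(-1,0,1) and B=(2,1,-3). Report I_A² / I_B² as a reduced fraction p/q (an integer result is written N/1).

l's match ⇒ only the (l;m) 3-j factors differ between A and B.
A: triangle coeff Δ(7,1,8) = 1/2040; Σ_t [0,0]: t=0:+1/29030400 = 1/29030400; (3j)²=21/680 [(7 1 8; -1 0 1)], sign=-1
B: triangle coeff Δ(7,1,8) = 1/2040; Σ_t [0,0]: t=0:+1/87091200 = 1/87091200; (3j)²=11/408 [(7 1 8; 2 1 -3)], sign=-1
I_A²/I_B² = (21/680)/(11/408) = 63/55

63/55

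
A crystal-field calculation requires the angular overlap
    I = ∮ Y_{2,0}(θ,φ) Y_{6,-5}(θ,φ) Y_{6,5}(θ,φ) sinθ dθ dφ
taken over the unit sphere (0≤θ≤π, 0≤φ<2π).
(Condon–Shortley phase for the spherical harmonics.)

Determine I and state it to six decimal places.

Checks pass: Σm=0; 14 even; l₃=6∈[4,8].
(2·2+1)(2·6+1)(2·6+1) = 845
Δ: 2! 2! 10! / 15! → 1/90090
sum: t=0:+1/69120 t=1:−1/14400 t=2:+1/69120 = -7/172800
3j²(2 6 6; 0 0 0) = Δ·Π!·Σ² = 14/715  (sign -1)
sum: t=0:+1/1451520 t=1:−1/3628800 = 1/2419200
3j²(2 6 6; 0 -5 5) = Δ·Π!·Σ² = 11/910  (sign -1)
combine: 4πI² = 845·14/715·11/910 = 1/5
take √, sign +1: I = 0.12615663

0.126157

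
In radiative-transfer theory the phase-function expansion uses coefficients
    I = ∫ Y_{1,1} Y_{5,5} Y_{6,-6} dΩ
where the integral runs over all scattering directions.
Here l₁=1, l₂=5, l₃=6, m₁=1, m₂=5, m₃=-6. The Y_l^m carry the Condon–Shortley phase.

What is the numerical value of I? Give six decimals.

0.331940

m-sum 0 ✓  L=12 even ✓  4≤6≤6 ✓
Π(2lᵢ+1) = 3×11×13 = 429
triangle coeff Δ(1,5,6) = 1/858
Σ_t [0,0]: t=0:+1/14400 = 1/14400
(3j)²=6/143 [(1 5 6; 0 0 0)], sign=+1
Σ_t [0,0]: t=0:+1/7257600 = 1/7257600
(3j)²=1/13 [(1 5 6; 1 5 -6)], sign=+1
⇒ 4πI² = 18/13
I = (+1)√(18/13/(4π)) = 0.33194004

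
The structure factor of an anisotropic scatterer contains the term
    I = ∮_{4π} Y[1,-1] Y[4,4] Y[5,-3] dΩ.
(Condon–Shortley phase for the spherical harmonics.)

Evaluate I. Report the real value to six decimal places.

-0.049106

m-sum 0 ✓  L=10 even ✓  3≤5≤5 ✓
Π(2lᵢ+1) = 3×9×11 = 297
triangle coeff Δ(1,4,5) = 1/495
Σ_t [0,0]: t=0:+1/576 = 1/576
(3j)²=5/99 [(1 4 5; 0 0 0)], sign=-1
Σ_t [0,0]: t=0:+1/80640 = 1/80640
(3j)²=1/495 [(1 4 5; -1 4 -3)], sign=+1
⇒ 4πI² = 1/33
I = (-1)√(1/33/(4π)) = -0.04910640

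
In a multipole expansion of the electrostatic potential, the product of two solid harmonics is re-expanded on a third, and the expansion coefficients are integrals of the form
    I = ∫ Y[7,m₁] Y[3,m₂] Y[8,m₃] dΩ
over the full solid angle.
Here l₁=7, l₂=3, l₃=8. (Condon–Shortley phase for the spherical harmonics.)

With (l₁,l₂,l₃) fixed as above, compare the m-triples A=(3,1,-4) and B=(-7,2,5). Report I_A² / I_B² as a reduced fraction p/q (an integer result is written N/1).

Shared (l₁,l₂,l₃)=(7,3,8): N and (l;000)² cancel in I_A²/I_B².
A: Δ = 2!·12!·4!/19! = 1/5290740; Racah Σ t=0..2: t=0:+1/46448640 t=1:−1/13063680 t=2:+1/58060800 = -79/2090188800; ⇒ 3j(7 3 8; 3 1 -4)² = 68651/5290740, sgn -1
B: Δ = 2!·12!·4!/19! = 1/5290740; Racah Σ t=2..2: t=2:+1/5748019200 = 1/5748019200; ⇒ 3j(7 3 8; -7 2 5)² = 13/5814, sgn -1
I_A²/I_B² = (68651/5290740)/(13/5814) = 68651/11830

68651/11830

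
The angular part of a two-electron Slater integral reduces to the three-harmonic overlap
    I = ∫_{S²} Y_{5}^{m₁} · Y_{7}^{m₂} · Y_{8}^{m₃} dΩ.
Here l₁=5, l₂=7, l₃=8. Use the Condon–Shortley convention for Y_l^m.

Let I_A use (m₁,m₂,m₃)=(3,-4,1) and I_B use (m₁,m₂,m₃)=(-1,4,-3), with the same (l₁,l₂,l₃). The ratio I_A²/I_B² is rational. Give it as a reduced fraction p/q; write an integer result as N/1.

1690/1331

Shared (l₁,l₂,l₃)=(5,7,8): N and (l;000)² cancel in I_A²/I_B².
A: Δ = 4!·6!·10!/21! = 1/814773960; Racah Σ t=0..2: t=0:+1/34836480 t=1:−1/58060800 t=2:+1/1045094400 = 13/1045094400; ⇒ 3j(5 7 8; 3 -4 1)² = 13/1938, sgn -1
B: Δ = 4!·6!·10!/21! = 1/814773960; Racah Σ t=1..4: t=1:−1/2612736000 t=2:+1/69672960 t=3:−1/17418240 t=4:+1/34836480 = -11/746496000; ⇒ 3j(5 7 8; -1 4 -3)² = 1331/251940, sgn +1
I_A²/I_B² = (13/1938)/(1331/251940) = 1690/1331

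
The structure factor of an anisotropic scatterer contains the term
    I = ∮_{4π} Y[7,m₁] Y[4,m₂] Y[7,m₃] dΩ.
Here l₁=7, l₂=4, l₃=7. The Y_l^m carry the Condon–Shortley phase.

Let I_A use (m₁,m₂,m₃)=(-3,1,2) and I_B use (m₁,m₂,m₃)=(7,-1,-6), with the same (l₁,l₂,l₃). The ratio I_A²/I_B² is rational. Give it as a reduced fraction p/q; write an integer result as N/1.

62500/143143

Shared (l₁,l₂,l₃)=(7,4,7): N and (l;000)² cancel in I_A²/I_B².
A: Δ = 4!·10!·4!/19! = 1/58198140; Racah Σ t=1..4: t=1:−1/52254720 t=2:+1/1935360 t=3:−1/725760 t=4:+1/2488320 = -5/10450944; ⇒ 3j(7 4 7; -3 1 2)² = 31250/2909907, sgn +1
B: Δ = 4!·10!·4!/19! = 1/58198140; Racah Σ t=0..0: t=0:+1/522547200 = 1/522547200; ⇒ 3j(7 4 7; 7 -1 -6)² = 143/5814, sgn -1
I_A²/I_B² = (31250/2909907)/(143/5814) = 62500/143143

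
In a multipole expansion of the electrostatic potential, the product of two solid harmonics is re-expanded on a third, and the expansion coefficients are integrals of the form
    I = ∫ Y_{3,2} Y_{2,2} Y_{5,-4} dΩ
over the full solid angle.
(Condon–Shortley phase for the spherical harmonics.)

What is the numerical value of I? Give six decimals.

Checks pass: Σm=0; 10 even; l₃=5∈[1,5].
(2·3+1)(2·2+1)(2·5+1) = 385
Δ: 0! 6! 4! / 11! → 1/2310
sum: t=0:+1/144 = 1/144
3j²(3 2 5; 0 0 0) = Δ·Π!·Σ² = 10/231  (sign -1)
sum: t=0:+1/2880 = 1/2880
3j²(3 2 5; 2 2 -4) = Δ·Π!·Σ² = 3/55  (sign -1)
combine: 4πI² = 385·10/231·3/55 = 10/11
take √, sign +1: I = 0.26896683

0.268967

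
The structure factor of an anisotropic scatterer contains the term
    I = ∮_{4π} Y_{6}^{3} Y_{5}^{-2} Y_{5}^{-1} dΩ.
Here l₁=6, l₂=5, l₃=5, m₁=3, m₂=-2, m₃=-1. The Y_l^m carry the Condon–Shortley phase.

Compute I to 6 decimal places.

Rules hold: Σm=0, L=16 even, 1≤5≤11.
N = 13·11·11 = 1573
Δ = 6!·6!·4!/17! = 1/28588560
Racah Σ t=1..5: t=1:−1/345600 t=2:+1/13824 t=3:−1/5184 t=4:+1/13824 t=5:−1/345600 = -7/129600
⇒ 3j(6 5 5; 0 0 0)² = 80/7293, sgn +1
Racah Σ t=0..3: t=0:+1/155520 t=1:−1/23040 t=2:+1/34560 t=3:−1/622080 = -1/103680
⇒ 3j(6 5 5; 3 -2 -1)² = 9/2431, sgn -1
4πI² = N·(3j₀)²·(3jₘ)² = 240/3757
I = -1·√(0.0638808/4π) = -0.07129845

-0.071298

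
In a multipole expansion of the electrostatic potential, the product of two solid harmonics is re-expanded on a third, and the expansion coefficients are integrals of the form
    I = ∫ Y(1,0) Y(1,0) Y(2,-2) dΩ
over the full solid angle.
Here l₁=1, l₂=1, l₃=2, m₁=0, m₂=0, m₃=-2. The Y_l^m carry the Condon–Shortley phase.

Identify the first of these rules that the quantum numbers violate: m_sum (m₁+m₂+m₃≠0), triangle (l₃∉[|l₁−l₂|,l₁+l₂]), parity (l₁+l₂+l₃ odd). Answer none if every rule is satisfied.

Σmᵢ = -2  ✗
l₃∈[|l₁−l₂|,l₁+l₂]=[0,2], have l₃=2
Σlᵢ = 4 ⇒ even

m_sum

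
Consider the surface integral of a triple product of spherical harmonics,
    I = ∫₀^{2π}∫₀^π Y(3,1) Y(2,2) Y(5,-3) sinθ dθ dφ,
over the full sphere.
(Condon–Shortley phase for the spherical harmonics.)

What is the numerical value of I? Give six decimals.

m-sum 0 ✓  L=10 even ✓  1≤5≤5 ✓
Π(2lᵢ+1) = 7×5×11 = 385
triangle coeff Δ(3,2,5) = 1/2310
Σ_t [0,0]: t=0:+1/144 = 1/144
(3j)²=10/231 [(3 2 5; 0 0 0)], sign=-1
Σ_t [0,0]: t=0:+1/1152 = 1/1152
(3j)²=1/33 [(3 2 5; 1 2 -3)], sign=+1
⇒ 4πI² = 50/99
I = (-1)√(50/99/(4π)) = -0.20047604

-0.200476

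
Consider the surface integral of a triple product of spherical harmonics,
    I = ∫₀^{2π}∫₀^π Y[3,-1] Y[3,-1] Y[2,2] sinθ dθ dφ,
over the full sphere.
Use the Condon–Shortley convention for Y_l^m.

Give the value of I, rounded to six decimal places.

m-sum 0 ✓  L=8 even ✓  0≤2≤6 ✓
Π(2lᵢ+1) = 7×7×5 = 245
triangle coeff Δ(3,3,2) = 1/3780
Σ_t [1,3]: t=1:−1/24 t=2:+1/4 t=3:−1/24 = 1/6
(3j)²=4/105 [(3 3 2; 0 0 0)], sign=+1
Σ_t [2,2]: t=2:+1/16 = 1/16
(3j)²=2/35 [(3 3 2; -1 -1 2)], sign=+1
⇒ 4πI² = 8/15
I = (+1)√(8/15/(4π)) = 0.20601291

0.206013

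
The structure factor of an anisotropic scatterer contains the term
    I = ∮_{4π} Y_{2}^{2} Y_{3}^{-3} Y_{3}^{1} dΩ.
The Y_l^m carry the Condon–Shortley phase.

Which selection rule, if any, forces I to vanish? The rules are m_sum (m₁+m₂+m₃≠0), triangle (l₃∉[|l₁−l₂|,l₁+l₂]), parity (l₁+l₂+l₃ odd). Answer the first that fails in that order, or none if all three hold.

azimuthal sum: 2 − 3 + 1 = 0  ✓
1 ≤ 3 ≤ 5 (triangle on l)  ✓
L = 2 + 3 + 3 = 8 (even)  ✓

none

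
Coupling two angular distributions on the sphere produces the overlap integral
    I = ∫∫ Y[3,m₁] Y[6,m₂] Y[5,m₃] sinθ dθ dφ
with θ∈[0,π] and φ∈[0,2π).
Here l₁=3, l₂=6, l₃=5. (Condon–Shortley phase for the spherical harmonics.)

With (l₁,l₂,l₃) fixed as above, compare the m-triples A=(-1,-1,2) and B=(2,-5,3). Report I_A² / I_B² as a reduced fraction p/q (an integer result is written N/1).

Same 3,6,5: normalisation and zero-m 3j drop out of the ratio.
A: Δ: 4! 2! 8! / 15! → 1/675675; sum: t=2:+1/5760 t=3:−1/8640 t=4:+1/241920 = 1/16128; 3j²(3 6 5; -1 -1 2) = Δ·Π!·Σ² = 5/1001  (sign -1)
B: Δ: 4! 2! 8! / 15! → 1/675675; sum: t=0:+1/120960 t=1:−1/483840 = 1/161280; 3j²(3 6 5; 2 -5 3) = Δ·Π!·Σ² = 2/91  (sign +1)
I_A²/I_B² = (5/1001)/(2/91) = 5/22

5/22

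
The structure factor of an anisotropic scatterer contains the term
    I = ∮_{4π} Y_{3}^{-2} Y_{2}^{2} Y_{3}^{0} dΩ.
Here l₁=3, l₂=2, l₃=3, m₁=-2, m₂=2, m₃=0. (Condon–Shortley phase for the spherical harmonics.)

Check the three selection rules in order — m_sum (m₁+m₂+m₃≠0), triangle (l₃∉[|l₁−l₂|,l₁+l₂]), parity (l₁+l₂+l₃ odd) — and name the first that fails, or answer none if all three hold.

azimuthal sum: -2 + 2 + 0 = 0  ✓
1 ≤ 3 ≤ 5 (triangle on l)  ✓
L = 3 + 2 + 3 = 8 (even)  ✓

none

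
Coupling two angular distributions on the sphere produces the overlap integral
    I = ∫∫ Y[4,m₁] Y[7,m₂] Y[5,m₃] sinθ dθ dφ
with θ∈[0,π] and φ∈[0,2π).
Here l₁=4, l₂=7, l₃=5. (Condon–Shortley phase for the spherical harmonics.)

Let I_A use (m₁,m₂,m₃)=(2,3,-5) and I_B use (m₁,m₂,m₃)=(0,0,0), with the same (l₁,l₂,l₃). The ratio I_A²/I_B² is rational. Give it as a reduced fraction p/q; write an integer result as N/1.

1215/3136

Same 4,7,5: normalisation and zero-m 3j drop out of the ratio.
A: Δ: 6! 2! 8! / 17! → 1/6126120; sum: t=2:+1/3870720 = 1/3870720; 3j²(4 7 5; 2 3 -5) = Δ·Π!·Σ² = 675/136136  (sign +1)
B: Δ: 6! 2! 8! / 17! → 1/6126120; sum: t=2:+1/69120 t=3:−1/20736 t=4:+1/69120 = -1/51840; 3j²(4 7 5; 0 0 0) = Δ·Π!·Σ² = 280/21879  (sign +1)
I_A²/I_B² = (675/136136)/(280/21879) = 1215/3136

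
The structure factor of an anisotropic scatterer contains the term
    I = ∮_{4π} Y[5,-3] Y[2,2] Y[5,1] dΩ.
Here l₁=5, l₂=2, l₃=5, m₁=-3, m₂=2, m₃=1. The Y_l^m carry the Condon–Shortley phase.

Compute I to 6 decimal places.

m-sum 0 ✓  L=12 even ✓  3≤5≤7 ✓
Π(2lᵢ+1) = 11×5×11 = 605
triangle coeff Δ(5,2,5) = 1/38610
Σ_t [0,2]: t=0:+1/2880 t=1:−1/576 t=2:+1/2880 = -1/960
(3j)²=10/429 [(5 2 5; 0 0 0)], sign=+1
Σ_t [2,2]: t=2:+1/5760 = 1/5760
(3j)²=56/2145 [(5 2 5; -3 2 1)], sign=+1
⇒ 4πI² = 560/1521
I = (+1)√(560/1521/(4π)) = 0.17116875

0.171169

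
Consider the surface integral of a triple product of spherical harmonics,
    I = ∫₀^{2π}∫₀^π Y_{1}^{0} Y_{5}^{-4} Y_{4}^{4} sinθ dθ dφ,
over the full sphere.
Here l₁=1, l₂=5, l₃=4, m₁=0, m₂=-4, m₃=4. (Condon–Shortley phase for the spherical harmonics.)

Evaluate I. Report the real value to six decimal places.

Rules hold: Σm=0, L=10 even, 4≤4≤6.
N = 3·11·9 = 297
Δ = 2!·0!·8!/11! = 1/495
Racah Σ t=1..1: t=1:−1/576 = -1/576
⇒ 3j(1 5 4; 0 0 0)² = 5/99, sgn -1
Racah Σ t=1..1: t=1:−1/40320 = -1/40320
⇒ 3j(1 5 4; 0 -4 4)² = 1/55, sgn -1
4πI² = N·(3j₀)²·(3jₘ)² = 3/11
I = +1·√(0.272727/4π) = 0.14731920

0.147319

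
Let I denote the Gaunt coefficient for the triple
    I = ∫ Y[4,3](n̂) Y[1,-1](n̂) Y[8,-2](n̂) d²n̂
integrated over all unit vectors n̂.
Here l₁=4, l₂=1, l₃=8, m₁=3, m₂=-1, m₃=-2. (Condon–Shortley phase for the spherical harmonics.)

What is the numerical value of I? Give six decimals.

triangle: need 3≤l₃≤5, have 8; I=0

0.000000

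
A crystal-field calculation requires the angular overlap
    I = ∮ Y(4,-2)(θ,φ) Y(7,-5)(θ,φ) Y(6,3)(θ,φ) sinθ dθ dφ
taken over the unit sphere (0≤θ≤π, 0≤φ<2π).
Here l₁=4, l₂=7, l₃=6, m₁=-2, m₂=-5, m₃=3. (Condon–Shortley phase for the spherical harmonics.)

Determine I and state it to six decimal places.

0.000000

-2 − 5 + 3 = -4 ≠ 0: azimuthal integral kills it; I = 0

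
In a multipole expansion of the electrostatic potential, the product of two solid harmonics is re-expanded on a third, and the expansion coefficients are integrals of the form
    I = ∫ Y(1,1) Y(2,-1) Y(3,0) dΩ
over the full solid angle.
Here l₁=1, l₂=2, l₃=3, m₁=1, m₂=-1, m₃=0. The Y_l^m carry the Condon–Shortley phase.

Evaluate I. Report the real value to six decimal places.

0.143048

m-sum 0 ✓  L=6 even ✓  1≤3≤3 ✓
Π(2lᵢ+1) = 3×5×7 = 105
triangle coeff Δ(1,2,3) = 1/105
Σ_t [0,0]: t=0:+1/4 = 1/4
(3j)²=3/35 [(1 2 3; 0 0 0)], sign=-1
Σ_t [0,0]: t=0:+1/12 = 1/12
(3j)²=1/35 [(1 2 3; 1 -1 0)], sign=-1
⇒ 4πI² = 9/35
I = (+1)√(9/35/(4π)) = 0.14304817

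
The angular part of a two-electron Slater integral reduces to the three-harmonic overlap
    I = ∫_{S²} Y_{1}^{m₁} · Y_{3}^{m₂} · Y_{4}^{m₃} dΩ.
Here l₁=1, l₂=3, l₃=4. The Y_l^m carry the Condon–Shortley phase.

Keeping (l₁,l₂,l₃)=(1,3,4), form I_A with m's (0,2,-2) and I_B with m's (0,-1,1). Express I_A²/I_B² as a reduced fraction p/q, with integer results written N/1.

4/5

Shared (l₁,l₂,l₃)=(1,3,4): N and (l;000)² cancel in I_A²/I_B².
A: Δ = 0!·2!·6!/9! = 1/252; Racah Σ t=0..0: t=0:+1/120 = 1/120; ⇒ 3j(1 3 4; 0 2 -2)² = 1/21, sgn +1
B: Δ = 0!·2!·6!/9! = 1/252; Racah Σ t=0..0: t=0:+1/48 = 1/48; ⇒ 3j(1 3 4; 0 -1 1)² = 5/84, sgn -1
I_A²/I_B² = (1/21)/(5/84) = 4/5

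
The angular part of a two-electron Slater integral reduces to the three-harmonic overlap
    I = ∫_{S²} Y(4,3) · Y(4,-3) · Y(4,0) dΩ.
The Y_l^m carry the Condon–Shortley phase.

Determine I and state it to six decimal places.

0.159788

m-sum 0 ✓  L=12 even ✓  0≤4≤8 ✓
Π(2lᵢ+1) = 9×9×9 = 729
triangle coeff Δ(4,4,4) = 1/450450
Σ_t [0,4]: t=0:+1/13824 t=1:−1/216 t=2:+1/64 t=3:−1/216 t=4:+1/13824 = 5/768
(3j)²=18/1001 [(4 4 4; 0 0 0)], sign=+1
Σ_t [0,1]: t=0:+1/864 t=1:−1/3456 = 1/1152
(3j)²=7/286 [(4 4 4; 3 -3 0)], sign=+1
⇒ 4πI² = 6561/20449
I = (+1)√(6561/20449/(4π)) = 0.15978796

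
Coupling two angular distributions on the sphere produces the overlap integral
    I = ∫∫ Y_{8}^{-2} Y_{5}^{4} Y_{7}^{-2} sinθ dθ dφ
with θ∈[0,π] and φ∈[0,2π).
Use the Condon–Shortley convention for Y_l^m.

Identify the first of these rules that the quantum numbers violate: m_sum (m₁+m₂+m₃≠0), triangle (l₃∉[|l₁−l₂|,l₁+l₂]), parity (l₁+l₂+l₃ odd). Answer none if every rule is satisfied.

m₁+m₂+m₃ = -2 + 4 − 2 = 0  ✓
triangle: |8−5|=3 ≤ l₃=7 ≤ 8+5=13  ✓
parity: l₁+l₂+l₃ = 20 is even  ✓

none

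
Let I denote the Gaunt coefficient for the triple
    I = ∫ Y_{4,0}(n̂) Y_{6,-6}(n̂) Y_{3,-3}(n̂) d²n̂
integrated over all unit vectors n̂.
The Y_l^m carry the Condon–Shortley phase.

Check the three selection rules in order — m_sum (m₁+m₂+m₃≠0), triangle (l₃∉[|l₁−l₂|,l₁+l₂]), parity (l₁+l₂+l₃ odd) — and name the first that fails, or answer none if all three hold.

Σmᵢ = -9  ✗
l₃∈[|l₁−l₂|,l₁+l₂]=[2,10], have l₃=3
Σlᵢ = 13 ⇒ odd

m_sum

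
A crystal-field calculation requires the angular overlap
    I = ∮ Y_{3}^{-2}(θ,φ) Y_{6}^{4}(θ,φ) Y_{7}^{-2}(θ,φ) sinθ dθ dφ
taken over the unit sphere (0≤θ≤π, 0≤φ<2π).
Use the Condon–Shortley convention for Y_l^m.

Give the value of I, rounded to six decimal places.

-0.153384

Checks pass: Σm=0; 16 even; l₃=7∈[3,9].
(2·3+1)(2·6+1)(2·7+1) = 1365
Δ: 2! 4! 10! / 17! → 1/2042040
sum: t=0:+1/207360 t=1:−1/57600 t=2:+1/207360 = -1/129600
3j²(3 6 7; 0 0 0) = Δ·Π!·Σ² = 168/12155  (sign +1)
sum: t=1:−1/8709120 t=2:+1/967680 = 1/1088640
3j²(3 6 7; -2 4 -2) = Δ·Π!·Σ² = 800/51051  (sign -1)
combine: 4πI² = 1365·168/12155·800/51051 = 134400/454597
take √, sign -1: I = -0.15338448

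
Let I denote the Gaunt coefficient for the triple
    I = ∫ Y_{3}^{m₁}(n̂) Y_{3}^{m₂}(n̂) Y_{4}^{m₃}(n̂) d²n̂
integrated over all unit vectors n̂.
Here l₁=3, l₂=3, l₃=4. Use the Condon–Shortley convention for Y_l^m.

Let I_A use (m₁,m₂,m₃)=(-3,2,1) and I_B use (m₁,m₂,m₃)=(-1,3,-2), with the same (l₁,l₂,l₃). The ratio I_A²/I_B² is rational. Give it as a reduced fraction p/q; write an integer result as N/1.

5/9

Shared (l₁,l₂,l₃)=(3,3,4): N and (l;000)² cancel in I_A²/I_B².
A: Δ = 2!·4!·4!/11! = 1/34650; Racah Σ t=2..2: t=2:+1/288 = 1/288; ⇒ 3j(3 3 4; -3 2 1)² = 5/231, sgn -1
B: Δ = 2!·4!·4!/11! = 1/34650; Racah Σ t=2..2: t=2:+1/192 = 1/192; ⇒ 3j(3 3 4; -1 3 -2)² = 3/77, sgn +1
I_A²/I_B² = (5/231)/(3/77) = 5/9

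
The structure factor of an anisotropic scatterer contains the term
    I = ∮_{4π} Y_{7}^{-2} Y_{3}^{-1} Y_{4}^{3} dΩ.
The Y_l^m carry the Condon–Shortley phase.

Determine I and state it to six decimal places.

Checks pass: Σm=0; 14 even; l₃=4∈[4,10].
(2·7+1)(2·3+1)(2·4+1) = 945
Δ: 6! 8! 0! / 15! → 1/45045
sum: t=3:−1/20736 = -1/20736
3j²(7 3 4; 0 0 0) = Δ·Π!·Σ² = 35/1287  (sign -1)
sum: t=2:+1/241920 = 1/241920
3j²(7 3 4; -2 -1 3) = Δ·Π!·Σ² = 4/1001  (sign -1)
combine: 4πI² = 945·35/1287·4/1001 = 2100/20449
take √, sign +1: I = 0.09040005

0.090400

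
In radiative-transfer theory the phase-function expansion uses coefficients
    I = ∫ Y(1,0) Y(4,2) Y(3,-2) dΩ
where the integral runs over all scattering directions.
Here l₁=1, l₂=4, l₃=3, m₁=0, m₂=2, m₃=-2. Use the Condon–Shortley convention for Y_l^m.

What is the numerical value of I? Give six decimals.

0.213244

Checks pass: Σm=0; 8 even; l₃=3∈[3,5].
(2·1+1)(2·4+1)(2·3+1) = 189
Δ: 2! 0! 6! / 9! → 1/252
sum: t=1:−1/36 = -1/36
3j²(1 4 3; 0 0 0) = Δ·Π!·Σ² = 4/63  (sign +1)
sum: t=1:−1/120 = -1/120
3j²(1 4 3; 0 2 -2) = Δ·Π!·Σ² = 1/21  (sign +1)
combine: 4πI² = 189·4/63·1/21 = 4/7
take √, sign +1: I = 0.21324362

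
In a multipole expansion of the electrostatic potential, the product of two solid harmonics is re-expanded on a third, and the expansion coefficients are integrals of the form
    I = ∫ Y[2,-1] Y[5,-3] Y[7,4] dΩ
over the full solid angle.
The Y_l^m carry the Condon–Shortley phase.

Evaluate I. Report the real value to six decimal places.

0.252127

Checks pass: Σm=0; 14 even; l₃=7∈[3,7].
(2·2+1)(2·5+1)(2·7+1) = 825
Δ: 0! 4! 10! / 15! → 1/15015
sum: t=0:+1/57600 = 1/57600
3j²(2 5 7; 0 0 0) = Δ·Π!·Σ² = 21/715  (sign -1)
sum: t=0:+1/483840 = 1/483840
3j²(2 5 7; -1 -3 4) = Δ·Π!·Σ² = 3/91  (sign -1)
combine: 4πI² = 825·21/715·3/91 = 135/169
take √, sign +1: I = 0.25212656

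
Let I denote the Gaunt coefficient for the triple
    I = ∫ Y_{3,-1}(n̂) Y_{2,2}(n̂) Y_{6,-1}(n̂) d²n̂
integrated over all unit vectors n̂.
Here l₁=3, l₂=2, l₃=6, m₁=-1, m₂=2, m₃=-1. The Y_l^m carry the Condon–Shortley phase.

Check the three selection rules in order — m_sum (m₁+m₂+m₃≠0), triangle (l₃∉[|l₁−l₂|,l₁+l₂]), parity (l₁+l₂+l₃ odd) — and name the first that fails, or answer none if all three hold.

triangle

azimuthal sum: -1 + 2 − 1 = 0  ✓
1 ≤ 6 ≤ 5 (triangle on l)  ✗
L = 3 + 2 + 6 = 11 (odd)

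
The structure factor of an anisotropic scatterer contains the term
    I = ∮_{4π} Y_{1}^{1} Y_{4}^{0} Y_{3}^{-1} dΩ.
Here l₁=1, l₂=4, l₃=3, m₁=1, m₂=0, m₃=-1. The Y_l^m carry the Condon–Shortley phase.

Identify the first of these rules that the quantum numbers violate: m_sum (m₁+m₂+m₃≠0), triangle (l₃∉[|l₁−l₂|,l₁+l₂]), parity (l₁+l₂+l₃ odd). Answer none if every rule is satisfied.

azimuthal sum: 1 + 0 − 1 = 0  ✓
3 ≤ 3 ≤ 5 (triangle on l)  ✓
L = 1 + 4 + 3 = 8 (even)  ✓

none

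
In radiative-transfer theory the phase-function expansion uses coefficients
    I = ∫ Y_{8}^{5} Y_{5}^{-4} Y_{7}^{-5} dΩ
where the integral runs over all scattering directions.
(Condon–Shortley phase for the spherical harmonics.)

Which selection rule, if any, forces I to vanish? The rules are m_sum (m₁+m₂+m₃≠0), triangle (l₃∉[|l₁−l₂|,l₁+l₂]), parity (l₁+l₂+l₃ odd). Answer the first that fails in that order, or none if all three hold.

azimuthal sum: 5 − 4 − 5 = -4  ✗
3 ≤ 7 ≤ 13 (triangle on l)
L = 8 + 5 + 7 = 20 (even)

m_sum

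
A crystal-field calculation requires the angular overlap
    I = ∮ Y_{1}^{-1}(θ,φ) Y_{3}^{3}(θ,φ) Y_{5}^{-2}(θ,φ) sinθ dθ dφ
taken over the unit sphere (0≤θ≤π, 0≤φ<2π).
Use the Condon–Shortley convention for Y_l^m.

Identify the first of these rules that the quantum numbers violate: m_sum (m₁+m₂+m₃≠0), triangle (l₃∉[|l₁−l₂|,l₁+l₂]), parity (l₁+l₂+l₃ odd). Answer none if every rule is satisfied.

azimuthal sum: -1 + 3 − 2 = 0  ✓
2 ≤ 5 ≤ 4 (triangle on l)  ✗
L = 1 + 3 + 5 = 9 (odd)

triangle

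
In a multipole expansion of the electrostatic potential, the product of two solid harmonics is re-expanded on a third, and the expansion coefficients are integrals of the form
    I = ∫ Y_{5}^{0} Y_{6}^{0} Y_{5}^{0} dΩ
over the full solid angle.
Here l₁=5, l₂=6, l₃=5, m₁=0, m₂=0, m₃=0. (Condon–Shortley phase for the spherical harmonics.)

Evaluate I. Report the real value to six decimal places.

0.122728

Checks pass: Σm=0; 16 even; l₃=5∈[1,11].
(2·5+1)(2·6+1)(2·5+1) = 1573
Δ: 6! 4! 6! / 17! → 1/28588560
sum: t=1:−1/345600 t=2:+1/13824 t=3:−1/5184 t=4:+1/13824 t=5:−1/345600 = -7/129600
3j²(5 6 5; 0 0 0) = Δ·Π!·Σ² = 80/7293  (sign +1)
(m-triple is (0,0,0) — same symbol as above.)
combine: 4πI² = 1573·80/7293·80/7293 = 6400/33813
take √, sign +1: I = 0.12272787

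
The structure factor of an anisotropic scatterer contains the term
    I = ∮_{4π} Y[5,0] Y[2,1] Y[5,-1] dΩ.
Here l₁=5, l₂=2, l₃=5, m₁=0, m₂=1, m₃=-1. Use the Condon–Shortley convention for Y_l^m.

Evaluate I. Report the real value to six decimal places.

-0.036166

Checks pass: Σm=0; 12 even; l₃=5∈[3,7].
(2·5+1)(2·2+1)(2·5+1) = 605
Δ: 2! 8! 2! / 13! → 1/38610
sum: t=0:+1/2880 t=1:−1/576 t=2:+1/2880 = -1/960
3j²(5 2 5; 0 0 0) = Δ·Π!·Σ² = 10/429  (sign +1)
sum: t=1:−1/1152 t=2:+1/1440 = -1/5760
3j²(5 2 5; 0 1 -1) = Δ·Π!·Σ² = 1/858  (sign -1)
combine: 4πI² = 605·10/429·1/858 = 25/1521
take √, sign -1: I = -0.03616600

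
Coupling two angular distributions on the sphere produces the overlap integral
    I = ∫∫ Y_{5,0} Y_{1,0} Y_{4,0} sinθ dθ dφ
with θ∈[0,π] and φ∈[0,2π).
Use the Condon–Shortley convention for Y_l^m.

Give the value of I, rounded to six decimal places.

m-sum 0 ✓  L=10 even ✓  4≤4≤6 ✓
Π(2lᵢ+1) = 11×3×9 = 297
triangle coeff Δ(5,1,4) = 1/495
Σ_t [1,1]: t=1:−1/576 = -1/576
(3j)²=5/99 [(5 1 4; 0 0 0)], sign=-1
(m-triple is (0,0,0) — same symbol as above.)
⇒ 4πI² = 25/33
I = (+1)√(25/33/(4π)) = 0.24553200

0.245532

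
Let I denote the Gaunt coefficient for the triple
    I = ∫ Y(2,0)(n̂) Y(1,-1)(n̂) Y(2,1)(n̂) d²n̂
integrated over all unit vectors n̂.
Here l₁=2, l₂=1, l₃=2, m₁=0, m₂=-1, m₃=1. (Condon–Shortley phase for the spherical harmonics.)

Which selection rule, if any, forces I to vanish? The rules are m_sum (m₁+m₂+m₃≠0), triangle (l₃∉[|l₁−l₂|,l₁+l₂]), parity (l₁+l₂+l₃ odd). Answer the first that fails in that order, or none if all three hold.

parity

Σmᵢ = 0  ✓
l₃∈[|l₁−l₂|,l₁+l₂]=[1,3], have l₃=2  ✓
Σlᵢ = 5 ⇒ odd  ✗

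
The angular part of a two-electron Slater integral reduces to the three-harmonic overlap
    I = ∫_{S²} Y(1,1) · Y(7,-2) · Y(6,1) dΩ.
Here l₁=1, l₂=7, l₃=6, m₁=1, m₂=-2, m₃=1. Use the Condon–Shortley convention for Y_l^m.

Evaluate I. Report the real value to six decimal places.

0.209937

Rules hold: Σm=0, L=14 even, 6≤6≤8.
N = 3·15·13 = 585
Δ = 2!·0!·12!/15! = 1/1365
Racah Σ t=1..1: t=1:−1/518400 = -1/518400
⇒ 3j(1 7 6; 0 0 0)² = 7/195, sgn -1
Racah Σ t=0..0: t=0:+1/1209600 = 1/1209600
⇒ 3j(1 7 6; 1 -2 1)² = 12/455, sgn -1
4πI² = N·(3j₀)²·(3jₘ)² = 36/65
I = +1·√(0.553846/4π) = 0.20993732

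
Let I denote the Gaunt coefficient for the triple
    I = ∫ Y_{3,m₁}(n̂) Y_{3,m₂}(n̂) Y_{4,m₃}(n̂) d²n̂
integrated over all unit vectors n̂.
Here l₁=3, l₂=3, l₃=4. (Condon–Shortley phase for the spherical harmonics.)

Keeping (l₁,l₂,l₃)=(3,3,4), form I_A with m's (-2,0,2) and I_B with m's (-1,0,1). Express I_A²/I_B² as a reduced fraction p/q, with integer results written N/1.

1/5

Same 3,3,4: normalisation and zero-m 3j drop out of the ratio.
A: Δ: 2! 4! 4! / 11! → 1/34650; sum: t=1:−1/96 t=2:+1/72 = 1/288; 3j²(3 3 4; -2 0 2) = Δ·Π!·Σ² = 1/462  (sign +1)
B: Δ: 2! 4! 4! / 11! → 1/34650; sum: t=0:+1/288 t=1:−1/24 t=2:+1/48 = -5/288; 3j²(3 3 4; -1 0 1) = Δ·Π!·Σ² = 5/462  (sign +1)
I_A²/I_B² = (1/462)/(5/462) = 1/5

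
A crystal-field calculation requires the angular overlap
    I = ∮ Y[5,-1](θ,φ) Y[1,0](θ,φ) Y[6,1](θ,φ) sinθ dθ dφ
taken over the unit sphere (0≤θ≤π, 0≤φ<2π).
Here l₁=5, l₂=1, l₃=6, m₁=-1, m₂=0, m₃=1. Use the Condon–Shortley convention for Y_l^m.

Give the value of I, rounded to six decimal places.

m-sum 0 ✓  L=12 even ✓  4≤6≤6 ✓
Π(2lᵢ+1) = 11×3×13 = 429
triangle coeff Δ(5,1,6) = 1/858
Σ_t [0,0]: t=0:+1/14400 = 1/14400
(3j)²=6/143 [(5 1 6; 0 0 0)], sign=+1
Σ_t [0,0]: t=0:+1/17280 = 1/17280
(3j)²=35/858 [(5 1 6; -1 0 1)], sign=-1
⇒ 4πI² = 105/143
I = (-1)√(105/143/(4π)) = -0.24172507

-0.241725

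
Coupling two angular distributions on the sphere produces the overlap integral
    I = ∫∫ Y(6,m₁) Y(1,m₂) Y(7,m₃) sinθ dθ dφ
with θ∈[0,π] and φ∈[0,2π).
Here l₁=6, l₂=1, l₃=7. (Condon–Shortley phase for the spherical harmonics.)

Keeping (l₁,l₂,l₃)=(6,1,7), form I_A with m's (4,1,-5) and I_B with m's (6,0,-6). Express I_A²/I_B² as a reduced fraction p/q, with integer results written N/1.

l's match ⇒ only the (l;m) 3-j factors differ between A and B.
A: triangle coeff Δ(6,1,7) = 1/1365; Σ_t [0,0]: t=0:+1/14515200 = 1/14515200; (3j)²=22/455 [(6 1 7; 4 1 -5)], sign=+1
B: triangle coeff Δ(6,1,7) = 1/1365; Σ_t [0,0]: t=0:+1/479001600 = 1/479001600; (3j)²=1/105 [(6 1 7; 6 0 -6)], sign=-1
I_A²/I_B² = (22/455)/(1/105) = 66/13

66/13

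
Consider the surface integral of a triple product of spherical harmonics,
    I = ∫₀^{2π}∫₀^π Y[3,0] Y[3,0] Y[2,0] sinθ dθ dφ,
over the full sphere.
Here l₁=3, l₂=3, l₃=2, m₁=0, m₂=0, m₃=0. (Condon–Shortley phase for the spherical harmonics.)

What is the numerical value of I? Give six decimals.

Rules hold: Σm=0, L=8 even, 0≤2≤6.
N = 7·7·5 = 245
Δ = 4!·2!·2!/9! = 1/3780
Racah Σ t=1..3: t=1:−1/24 t=2:+1/4 t=3:−1/24 = 1/6
⇒ 3j(3 3 2; 0 0 0)² = 4/105, sgn +1
(m-triple is (0,0,0) — same symbol as above.)
4πI² = N·(3j₀)²·(3jₘ)² = 16/45
I = +1·√(0.355556/4π) = 0.16820883

0.168209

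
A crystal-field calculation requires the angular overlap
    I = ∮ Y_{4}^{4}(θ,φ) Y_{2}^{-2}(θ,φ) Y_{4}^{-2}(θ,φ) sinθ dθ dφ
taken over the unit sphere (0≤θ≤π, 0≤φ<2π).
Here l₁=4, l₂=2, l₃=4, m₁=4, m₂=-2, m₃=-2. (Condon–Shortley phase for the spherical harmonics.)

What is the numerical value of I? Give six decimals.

-0.106180

Checks pass: Σm=0; 10 even; l₃=4∈[2,6].
(2·4+1)(2·2+1)(2·4+1) = 405
Δ: 2! 6! 2! / 11! → 1/13860
sum: t=0:+1/192 t=1:−1/36 t=2:+1/192 = -5/288
3j²(4 2 4; 0 0 0) = Δ·Π!·Σ² = 20/693  (sign -1)
sum: t=0:+1/2880 = 1/2880
3j²(4 2 4; 4 -2 -2) = Δ·Π!·Σ² = 2/165  (sign +1)
combine: 4πI² = 405·20/693·2/165 = 120/847
take √, sign -1: I = -0.10618031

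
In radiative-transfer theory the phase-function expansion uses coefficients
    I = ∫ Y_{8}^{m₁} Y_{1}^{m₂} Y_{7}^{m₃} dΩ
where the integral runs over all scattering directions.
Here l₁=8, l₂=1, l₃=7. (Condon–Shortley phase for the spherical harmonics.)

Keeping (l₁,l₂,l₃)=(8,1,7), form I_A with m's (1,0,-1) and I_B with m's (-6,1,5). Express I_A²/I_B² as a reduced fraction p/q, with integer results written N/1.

9/13

Shared (l₁,l₂,l₃)=(8,1,7): N and (l;000)² cancel in I_A²/I_B².
A: Δ = 2!·14!·0!/17! = 1/2040; Racah Σ t=1..1: t=1:−1/29030400 = -1/29030400; ⇒ 3j(8 1 7; 1 0 -1)² = 21/680, sgn -1
B: Δ = 2!·14!·0!/17! = 1/2040; Racah Σ t=2..2: t=2:+1/1916006400 = 1/1916006400; ⇒ 3j(8 1 7; -6 1 5)² = 91/2040, sgn +1
I_A²/I_B² = (21/680)/(91/2040) = 9/13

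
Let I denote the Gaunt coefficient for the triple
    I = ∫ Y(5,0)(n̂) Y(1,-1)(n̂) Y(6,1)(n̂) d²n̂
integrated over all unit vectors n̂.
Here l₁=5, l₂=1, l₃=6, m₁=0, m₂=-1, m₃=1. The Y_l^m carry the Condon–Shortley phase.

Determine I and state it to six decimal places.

-0.187239

Checks pass: Σm=0; 12 even; l₃=6∈[4,6].
(2·5+1)(2·1+1)(2·6+1) = 429
Δ: 0! 10! 2! / 13! → 1/858
sum: t=0:+1/14400 = 1/14400
3j²(5 1 6; 0 0 0) = Δ·Π!·Σ² = 6/143  (sign +1)
sum: t=0:+1/28800 = 1/28800
3j²(5 1 6; 0 -1 1) = Δ·Π!·Σ² = 7/286  (sign -1)
combine: 4πI² = 429·6/143·7/286 = 63/143
take √, sign -1: I = -0.18723944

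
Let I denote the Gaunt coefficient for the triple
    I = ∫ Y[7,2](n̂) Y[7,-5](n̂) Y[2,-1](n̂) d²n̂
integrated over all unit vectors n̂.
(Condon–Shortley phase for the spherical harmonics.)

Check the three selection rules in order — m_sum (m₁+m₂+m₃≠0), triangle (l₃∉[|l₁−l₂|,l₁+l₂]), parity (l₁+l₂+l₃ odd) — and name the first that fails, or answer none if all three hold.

m_sum

Σmᵢ = -4  ✗
l₃∈[|l₁−l₂|,l₁+l₂]=[0,14], have l₃=2
Σlᵢ = 16 ⇒ even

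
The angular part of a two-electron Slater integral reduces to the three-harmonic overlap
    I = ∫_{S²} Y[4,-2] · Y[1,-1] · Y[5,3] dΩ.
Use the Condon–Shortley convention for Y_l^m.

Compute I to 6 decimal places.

-0.259847

Rules hold: Σm=0, L=10 even, 3≤5≤5.
N = 9·3·11 = 297
Δ = 0!·8!·2!/11! = 1/495
Racah Σ t=0..0: t=0:+1/576 = 1/576
⇒ 3j(4 1 5; 0 0 0)² = 5/99, sgn -1
Racah Σ t=0..0: t=0:+1/2880 = 1/2880
⇒ 3j(4 1 5; -2 -1 3)² = 28/495, sgn +1
4πI² = N·(3j₀)²·(3jₘ)² = 28/33
I = -1·√(0.848485/4π) = -0.25984664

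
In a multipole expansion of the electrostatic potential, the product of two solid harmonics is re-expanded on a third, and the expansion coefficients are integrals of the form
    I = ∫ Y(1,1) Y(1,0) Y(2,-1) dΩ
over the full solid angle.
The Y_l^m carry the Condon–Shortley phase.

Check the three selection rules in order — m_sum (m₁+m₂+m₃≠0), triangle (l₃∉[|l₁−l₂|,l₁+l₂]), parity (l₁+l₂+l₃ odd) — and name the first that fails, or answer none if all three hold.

none

azimuthal sum: 1 + 0 − 1 = 0  ✓
0 ≤ 2 ≤ 2 (triangle on l)  ✓
L = 1 + 1 + 2 = 4 (even)  ✓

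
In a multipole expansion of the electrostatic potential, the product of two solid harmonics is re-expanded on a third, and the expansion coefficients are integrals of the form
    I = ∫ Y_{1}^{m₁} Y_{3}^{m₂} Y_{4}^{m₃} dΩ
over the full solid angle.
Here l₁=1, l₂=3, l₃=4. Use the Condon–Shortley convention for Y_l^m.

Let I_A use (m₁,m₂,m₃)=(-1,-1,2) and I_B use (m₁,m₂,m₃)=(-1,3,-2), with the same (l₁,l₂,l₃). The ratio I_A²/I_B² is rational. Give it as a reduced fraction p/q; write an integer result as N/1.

Shared (l₁,l₂,l₃)=(1,3,4): N and (l;000)² cancel in I_A²/I_B².
A: Δ = 0!·2!·6!/9! = 1/252; Racah Σ t=0..0: t=0:+1/96 = 1/96; ⇒ 3j(1 3 4; -1 -1 2)² = 5/84, sgn +1
B: Δ = 0!·2!·6!/9! = 1/252; Racah Σ t=0..0: t=0:+1/1440 = 1/1440; ⇒ 3j(1 3 4; -1 3 -2)² = 1/252, sgn +1
I_A²/I_B² = (5/84)/(1/252) = 15/1

15/1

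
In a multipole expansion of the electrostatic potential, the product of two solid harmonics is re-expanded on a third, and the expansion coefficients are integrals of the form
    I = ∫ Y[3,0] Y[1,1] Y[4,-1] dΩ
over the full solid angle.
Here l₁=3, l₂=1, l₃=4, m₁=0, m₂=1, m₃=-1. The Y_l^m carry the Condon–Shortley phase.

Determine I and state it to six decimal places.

m-sum 0 ✓  L=8 even ✓  2≤4≤4 ✓
Π(2lᵢ+1) = 7×3×9 = 189
triangle coeff Δ(3,1,4) = 1/252
Σ_t [0,0]: t=0:+1/36 = 1/36
(3j)²=4/63 [(3 1 4; 0 0 0)], sign=+1
Σ_t [0,0]: t=0:+1/72 = 1/72
(3j)²=5/126 [(3 1 4; 0 1 -1)], sign=-1
⇒ 4πI² = 10/21
I = (-1)√(10/21/(4π)) = -0.19466390

-0.194664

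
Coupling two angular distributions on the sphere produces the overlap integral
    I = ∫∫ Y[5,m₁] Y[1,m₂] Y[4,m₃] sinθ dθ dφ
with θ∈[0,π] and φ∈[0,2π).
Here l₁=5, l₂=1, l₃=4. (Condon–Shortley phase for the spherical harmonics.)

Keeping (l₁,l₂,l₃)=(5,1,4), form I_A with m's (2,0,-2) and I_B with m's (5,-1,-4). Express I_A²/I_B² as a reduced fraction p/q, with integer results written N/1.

l's match ⇒ only the (l;m) 3-j factors differ between A and B.
A: triangle coeff Δ(5,1,4) = 1/495; Σ_t [1,1]: t=1:−1/1440 = -1/1440; (3j)²=7/165 [(5 1 4; 2 0 -2)], sign=-1
B: triangle coeff Δ(5,1,4) = 1/495; Σ_t [0,0]: t=0:+1/80640 = 1/80640; (3j)²=1/11 [(5 1 4; 5 -1 -4)], sign=+1
I_A²/I_B² = (7/165)/(1/11) = 7/15

7/15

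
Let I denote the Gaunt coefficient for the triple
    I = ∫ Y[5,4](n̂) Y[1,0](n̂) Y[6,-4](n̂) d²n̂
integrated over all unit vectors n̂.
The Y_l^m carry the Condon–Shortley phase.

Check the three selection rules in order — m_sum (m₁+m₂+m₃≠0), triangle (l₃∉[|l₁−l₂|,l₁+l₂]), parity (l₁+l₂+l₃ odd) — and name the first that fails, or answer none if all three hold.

none

Σmᵢ = 0  ✓
l₃∈[|l₁−l₂|,l₁+l₂]=[4,6], have l₃=6  ✓
Σlᵢ = 12 ⇒ even  ✓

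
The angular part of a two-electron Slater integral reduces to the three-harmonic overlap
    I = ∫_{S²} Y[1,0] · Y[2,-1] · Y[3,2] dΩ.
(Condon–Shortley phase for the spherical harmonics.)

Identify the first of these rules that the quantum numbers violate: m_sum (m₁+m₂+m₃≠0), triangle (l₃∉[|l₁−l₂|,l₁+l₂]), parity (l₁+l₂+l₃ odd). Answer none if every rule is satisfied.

Σmᵢ = 1  ✗
l₃∈[|l₁−l₂|,l₁+l₂]=[1,3], have l₃=3
Σlᵢ = 6 ⇒ even

m_sum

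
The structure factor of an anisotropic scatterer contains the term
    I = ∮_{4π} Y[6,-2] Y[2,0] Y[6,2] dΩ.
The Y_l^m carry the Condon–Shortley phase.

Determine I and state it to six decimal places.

0.114688

Rules hold: Σm=0, L=14 even, 4≤6≤8.
N = 13·5·13 = 845
Δ = 2!·10!·2!/15! = 1/90090
Racah Σ t=0..2: t=0:+1/69120 t=1:−1/14400 t=2:+1/69120 = -7/172800
⇒ 3j(6 2 6; 0 0 0)² = 14/715, sgn -1
Racah Σ t=0..2: t=0:+1/322560 t=1:−1/30240 t=2:+1/69120 = -1/64512
⇒ 3j(6 2 6; -2 0 2)² = 10/1001, sgn -1
4πI² = N·(3j₀)²·(3jₘ)² = 20/121
I = +1·√(0.165289/4π) = 0.11468784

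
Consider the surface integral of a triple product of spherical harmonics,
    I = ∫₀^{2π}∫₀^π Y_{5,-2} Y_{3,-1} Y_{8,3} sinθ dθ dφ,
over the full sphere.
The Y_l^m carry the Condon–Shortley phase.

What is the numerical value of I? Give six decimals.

Checks pass: Σm=0; 16 even; l₃=8∈[2,8].
(2·5+1)(2·3+1)(2·8+1) = 1309
Δ: 0! 10! 6! / 17! → 1/136136
sum: t=0:+1/518400 = 1/518400
3j²(5 3 8; 0 0 0) = Δ·Π!·Σ² = 56/2431  (sign +1)
sum: t=0:+1/1451520 = 1/1451520
3j²(5 3 8; -2 -1 3) = Δ·Π!·Σ² = 75/3094  (sign -1)
combine: 4πI² = 1309·56/2431·75/3094 = 2100/2873
take √, sign -1: I = -0.24117756

-0.241178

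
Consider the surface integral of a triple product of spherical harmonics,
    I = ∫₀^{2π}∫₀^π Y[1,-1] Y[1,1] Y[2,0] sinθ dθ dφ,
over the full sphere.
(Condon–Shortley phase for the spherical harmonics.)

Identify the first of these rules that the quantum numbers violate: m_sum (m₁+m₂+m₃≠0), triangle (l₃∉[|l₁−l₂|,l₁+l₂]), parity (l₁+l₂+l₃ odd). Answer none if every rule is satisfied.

Σmᵢ = 0  ✓
l₃∈[|l₁−l₂|,l₁+l₂]=[0,2], have l₃=2  ✓
Σlᵢ = 4 ⇒ even  ✓

none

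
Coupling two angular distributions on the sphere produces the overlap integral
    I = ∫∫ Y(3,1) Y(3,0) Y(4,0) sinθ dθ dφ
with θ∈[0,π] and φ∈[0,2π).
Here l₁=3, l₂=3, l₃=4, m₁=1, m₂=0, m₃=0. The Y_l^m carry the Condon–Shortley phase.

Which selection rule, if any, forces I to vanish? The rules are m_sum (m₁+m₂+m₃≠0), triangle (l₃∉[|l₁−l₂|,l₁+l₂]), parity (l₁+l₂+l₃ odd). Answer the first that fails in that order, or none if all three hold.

Σmᵢ = 1  ✗
l₃∈[|l₁−l₂|,l₁+l₂]=[0,6], have l₃=4
Σlᵢ = 10 ⇒ even

m_sum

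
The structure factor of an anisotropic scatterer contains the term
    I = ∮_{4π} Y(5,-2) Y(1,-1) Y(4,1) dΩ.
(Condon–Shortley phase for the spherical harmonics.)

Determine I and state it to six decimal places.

0.000000

m-sum = -2 − 1 + 1 = -2 ≠ 0 ⇒ I = 0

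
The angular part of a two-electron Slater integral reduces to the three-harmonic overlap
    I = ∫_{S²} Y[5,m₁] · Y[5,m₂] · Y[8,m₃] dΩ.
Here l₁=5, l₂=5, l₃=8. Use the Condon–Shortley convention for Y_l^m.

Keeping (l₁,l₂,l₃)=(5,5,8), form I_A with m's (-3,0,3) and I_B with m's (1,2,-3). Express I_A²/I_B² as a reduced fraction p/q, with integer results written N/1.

Shared (l₁,l₂,l₃)=(5,5,8): N and (l;000)² cancel in I_A²/I_B².
A: Δ = 2!·8!·8!/19! = 1/37413090; Racah Σ t=0..2: t=0:+1/58060800 t=1:−1/2903040 t=2:+1/2073600 = 1/6451200; ⇒ 3j(5 5 8; -3 0 3)² = 15/4199, sgn -1
B: Δ = 2!·8!·8!/19! = 1/37413090; Racah Σ t=0..2: t=0:+1/5806080 t=1:−1/1036800 t=2:+1/2073600 = -1/3225600; ⇒ 3j(5 5 8; 1 2 -3)² = 27/4199, sgn +1
I_A²/I_B² = (15/4199)/(27/4199) = 5/9

5/9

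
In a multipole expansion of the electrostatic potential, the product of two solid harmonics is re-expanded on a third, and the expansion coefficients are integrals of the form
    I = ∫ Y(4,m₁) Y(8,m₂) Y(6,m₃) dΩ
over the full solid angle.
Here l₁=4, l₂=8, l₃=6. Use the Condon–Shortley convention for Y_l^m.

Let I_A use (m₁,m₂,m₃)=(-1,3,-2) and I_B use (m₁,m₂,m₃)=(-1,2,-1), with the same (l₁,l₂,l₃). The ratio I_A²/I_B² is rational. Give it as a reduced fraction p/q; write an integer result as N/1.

Same 4,8,6: normalisation and zero-m 3j drop out of the ratio.
A: Δ: 6! 2! 10! / 19! → 1/23279256; sum: t=3:−1/5806080 t=4:+1/1451520 t=5:−1/4147200 = 1/3628800; 3j²(4 8 6; -1 3 -2) = Δ·Π!·Σ² = 320/29393  (sign +1)
B: Δ: 6! 2! 10! / 19! → 1/23279256; sum: t=3:−1/2177280 t=4:+1/829440 t=5:−1/3456000 = 199/435456000; 3j²(4 8 6; -1 2 -1) = Δ·Π!·Σ² = 39601/3879876  (sign -1)
I_A²/I_B² = (320/29393)/(39601/3879876) = 42240/39601

42240/39601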